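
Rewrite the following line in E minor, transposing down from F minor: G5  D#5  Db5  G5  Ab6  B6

F minor to E minor down is a minor second, so every note moves down by that interval.
G5 gives F#5
D#5 gives C##5
Db5 gives C5
G5 gives F#5
Ab6 gives G6
B6 gives A#6

F#5 C##5 C5 F#5 G6 A#6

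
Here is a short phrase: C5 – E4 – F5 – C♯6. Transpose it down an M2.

C5 down a major second is Bb4.
E4: a second down reaches D, and 2 semitones makes it D4.
F5 down a major second is Eb5.
A major second down from C#6 gives B5.

Bb4 D4 Eb5 B5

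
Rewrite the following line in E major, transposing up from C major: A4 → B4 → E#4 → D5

C#5 D#5 G##4 F#5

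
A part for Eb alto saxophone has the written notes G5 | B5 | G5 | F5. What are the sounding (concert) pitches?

Bb4 D5 Bb4 Ab4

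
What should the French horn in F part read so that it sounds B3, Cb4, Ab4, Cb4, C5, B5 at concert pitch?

F#4 Gb4 Eb5 Gb4 G5 F#6

The French horn in F sounds a perfect fifth below written, so the written part must be a perfect fifth above concert — transpose each note up.
B3 → F#4
Cb4 → Gb4
Ab4 → Eb5
Cb4 → Gb4
C5 → G5
B5 → F#6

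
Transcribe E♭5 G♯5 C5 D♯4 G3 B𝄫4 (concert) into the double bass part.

Eb6 G#6 C6 D#5 G4 Bbb5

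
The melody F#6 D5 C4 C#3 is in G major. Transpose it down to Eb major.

D6 Bb4 Ab3 A2

G major to Eb major down is a major third, so every note moves down by that interval.
F#6 → D6
D5 → Bb4
C4 → Ab3
C#3 → A2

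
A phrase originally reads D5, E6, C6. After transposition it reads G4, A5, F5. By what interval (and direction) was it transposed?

down a perfect fifth

From D5 to G4 is 5 letter names — a fifth of some quality.
G4 to D5 is 7 semitones, which makes it a perfect fifth; the second version is lower, so the direction is down.
Checking another pair — C6 → F5 — gives the same interval.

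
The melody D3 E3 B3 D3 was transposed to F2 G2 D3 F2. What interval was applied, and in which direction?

Take the first pair: D3 → F2. D to F spans 6 letter names, so the interval is some kind of sixth.
F2 to D3 is 9 semitones, which makes it a major sixth; the second version is lower, so the direction is down.
Checking another pair — D3 → F2 — gives the same interval.

down a major sixth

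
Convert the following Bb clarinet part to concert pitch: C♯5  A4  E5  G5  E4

B4 G4 D5 F5 D4

Written C4 on the Bb clarinet sounds as Bb3, a major second lower; apply that shift to every note.
C#5 → B4
A4 → G4
E5 → D5
G5 → F5
E4 → D4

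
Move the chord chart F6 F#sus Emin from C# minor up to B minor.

C# minor up to B minor is a minor seventh; each chord root moves by that interval while the quality stays the same.
F6: root F up a minor seventh → Eb, giving Eb6.
F#sus: root F# up a minor seventh → E, giving Esus.
Emin: root E up a minor seventh → D, giving Dmin.

Eb6 Esus Dmin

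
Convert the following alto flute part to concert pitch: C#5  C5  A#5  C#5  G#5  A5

The alto flute sounds a perfect fourth below written, so transpose each written note down a perfect fourth.
C#5 gives G#4
C5 gives G4
A#5 gives E#5
C#5 gives G#4
G#5 gives D#5
A5 gives E5

G#4 G4 E#5 G#4 D#5 E5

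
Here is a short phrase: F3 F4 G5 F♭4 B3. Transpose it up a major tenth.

A major tenth up from F3 gives A4.
F4: a tenth up reaches A, and 16 semitones makes it A5.
G5 up a major tenth is B6.
Fb4: a tenth up reaches A, and 16 semitones makes it Ab5.
B3 up a major tenth is D#5.

A4 A5 B6 Ab5 D#5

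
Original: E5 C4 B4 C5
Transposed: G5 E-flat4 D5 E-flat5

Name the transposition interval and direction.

up a minor third

From E5 to G5 is 3 letter names — a third of some quality.
E5 to G5 is 3 semitones, which makes it a minor third; the second version is higher, so the direction is up.
Checking another pair — C5 → Eb5 — gives the same interval.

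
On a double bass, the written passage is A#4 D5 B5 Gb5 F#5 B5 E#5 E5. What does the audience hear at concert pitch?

Written C4 on the double bass sounds as C3, a perfect octave lower; apply that shift to every note.
A#4 → A#3
D5 → D4
B5 → B4
Gb5 → Gb4
F#5 → F#4
B5 → B4
E#5 → E#4
E5 → E4

A#3 D4 B4 Gb4 F#4 B4 E#4 E4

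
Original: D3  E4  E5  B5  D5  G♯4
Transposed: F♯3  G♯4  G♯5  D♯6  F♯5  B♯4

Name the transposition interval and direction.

From D3 to F#3 is 3 letter names — a third of some quality.
D3 to F#3 is 4 semitones, which makes it a major third; the second version is higher, so the direction is up.
Checking another pair — G#4 → B#4 — gives the same interval.

up a major third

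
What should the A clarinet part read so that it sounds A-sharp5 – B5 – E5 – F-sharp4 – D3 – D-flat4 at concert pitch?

C#6 D6 G5 A4 F3 Fb4

Written C4 sounds as A3 on the A clarinet, so concert pitches are written a minor third up.
A#5 -> C#6
B5 -> D6
E5 -> G5
F#4 -> A4
D3 -> F3
Db4 -> Fb4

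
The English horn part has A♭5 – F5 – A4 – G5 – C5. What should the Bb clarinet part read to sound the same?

Eb5 C5 E4 D5 G4

First find concert pitch: the English horn sounds a perfect fifth below written, so A♭5 F5 A4 G5 C5 sounds Db5 Bb4 D4 C5 F4.
Then write for Bb clarinet: it sounds a major second below written, so the part must be a major second above concert.
Db5 → Eb5
Bb4 → C5
D4 → E4
C5 → D5
F4 → G4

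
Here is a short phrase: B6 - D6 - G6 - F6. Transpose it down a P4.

F#6 A5 D6 C6

B6 gives F#6
D6 gives A5
G6 gives D6
F6 gives C6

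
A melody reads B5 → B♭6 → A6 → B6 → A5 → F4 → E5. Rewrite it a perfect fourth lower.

F#5 F6 E6 F#6 E5 C4 B4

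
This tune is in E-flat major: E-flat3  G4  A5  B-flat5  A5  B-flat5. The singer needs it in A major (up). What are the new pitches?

A3 C#5 D#6 E6 D#6 E6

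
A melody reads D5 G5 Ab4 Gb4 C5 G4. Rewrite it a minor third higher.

F5 Bb5 Cb5 Bbb4 Eb5 Bb4

D5: a third up reaches F, and 3 semitones makes it F5.
G5 up a minor third is Bb5.
Ab4 up a minor third is Cb5.
Gb4: a third up reaches B, and 3 semitones makes it Bbb4.
C5: a third up reaches E, and 3 semitones makes it Eb5.
G4 up a minor third is Bb4.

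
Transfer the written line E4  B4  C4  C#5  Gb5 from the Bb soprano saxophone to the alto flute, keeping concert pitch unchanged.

G4 D5 Eb4 E5 Bbb5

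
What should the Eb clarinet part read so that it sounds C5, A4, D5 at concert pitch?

A4 F#4 B4

Written C4 sounds as Eb4 on the Eb clarinet, so concert pitches are written a minor third down.
C5 -> A4
A4 -> F#4
D5 -> B4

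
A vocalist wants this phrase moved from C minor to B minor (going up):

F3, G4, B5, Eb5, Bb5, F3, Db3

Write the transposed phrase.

E4 F#5 A#6 D6 A6 E4 C4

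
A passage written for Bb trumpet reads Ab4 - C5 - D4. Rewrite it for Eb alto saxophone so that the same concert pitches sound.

Eb5 G5 A4

First find concert pitch: the Bb trumpet sounds a major second below written, so Ab4 C5 D4 sounds Gb4 Bb4 C4.
Then write for Eb alto saxophone: it sounds a major sixth below written, so the part must be a major sixth above concert.
Gb4 → Eb5
Bb4 → G5
C4 → A4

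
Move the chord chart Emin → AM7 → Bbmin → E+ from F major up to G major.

F#min BM7 Cmin F#+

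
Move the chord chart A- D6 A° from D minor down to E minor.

B- E6 B°

D minor down to E minor is a minor seventh; each chord root moves by that interval while the quality stays the same.
A-: root A down a minor seventh → B, giving B-.
D6: root D down a minor seventh → E, giving E6.
A°: root A down a minor seventh → B, giving B°.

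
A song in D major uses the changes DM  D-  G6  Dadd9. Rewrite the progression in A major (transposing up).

AM A- D6 Aadd9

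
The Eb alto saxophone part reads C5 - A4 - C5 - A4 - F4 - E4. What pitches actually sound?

Written C4 on the Eb alto saxophone sounds as Eb3, a major sixth lower; apply that shift to every note.
C5 to Eb4
A4 to C4
C5 to Eb4
A4 to C4
F4 to Ab3
E4 to G3

Eb4 C4 Eb4 C4 Ab3 G3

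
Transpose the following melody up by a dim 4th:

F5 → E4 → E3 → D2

Bbb5 Ab4 Ab3 Gb2

F5 -> Bbb5
E4 -> Ab4
E3 -> Ab3
D2 -> Gb2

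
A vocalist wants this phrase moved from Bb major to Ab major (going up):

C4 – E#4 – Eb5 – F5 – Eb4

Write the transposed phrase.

Bb4 D#5 Db6 Eb6 Db5

From Bb up to Ab is a minor seventh; apply that to each pitch.
C4 → Bb4
E#4 → D#5
Eb5 → Db6
F5 → Eb6
Eb4 → Db5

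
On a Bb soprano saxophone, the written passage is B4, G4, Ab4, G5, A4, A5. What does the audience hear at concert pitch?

A4 F4 Gb4 F5 G4 G5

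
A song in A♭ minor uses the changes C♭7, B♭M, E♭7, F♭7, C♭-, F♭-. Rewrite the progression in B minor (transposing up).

D7 C#M F#7 G7 D- G-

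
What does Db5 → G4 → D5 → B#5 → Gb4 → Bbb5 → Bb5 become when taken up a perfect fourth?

Db5 up a perfect fourth is Gb5.
G4: a fourth up reaches C, and 5 semitones makes it C5.
A perfect fourth up from D5 gives G5.
B#5 up a perfect fourth is E#6.
A perfect fourth up from Gb4 gives Cb5.
Bbb5 up a perfect fourth is Ebb6.
Bb5 up a perfect fourth is Eb6.

Gb5 C5 G5 E#6 Cb5 Ebb6 Eb6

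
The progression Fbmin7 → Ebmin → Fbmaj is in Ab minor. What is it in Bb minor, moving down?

Ab minor down to Bb minor is a minor seventh; each chord root moves by that interval while the quality stays the same.
Fbmin7: root Fb down a minor seventh → Gb, giving Gbmin7.
Ebmin: root Eb down a minor seventh → F, giving Fmin.
Fbmaj: root Fb down a minor seventh → Gb, giving Gbmaj.

Gbmin7 Fmin Gbmaj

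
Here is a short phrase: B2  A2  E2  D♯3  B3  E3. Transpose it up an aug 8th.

B2 to B#3
A2 to A#3
E2 to E#3
D#3 to D##4
B3 to B#4
E3 to E#4

B#3 A#3 E#3 D##4 B#4 E#4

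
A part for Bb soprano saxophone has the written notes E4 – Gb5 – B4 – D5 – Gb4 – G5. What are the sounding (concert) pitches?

The Bb soprano saxophone sounds a major second below written, so transpose each written note down a major second.
E4 becomes D4
Gb5 becomes Fb5
B4 becomes A4
D5 becomes C5
Gb4 becomes Fb4
G5 becomes F5

D4 Fb5 A4 C5 Fb4 F5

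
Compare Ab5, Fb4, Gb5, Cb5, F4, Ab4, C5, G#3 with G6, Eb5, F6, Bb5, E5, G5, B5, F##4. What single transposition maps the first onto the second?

up a major seventh

From Ab5 to G6 is 7 letter names — a seventh of some quality.
Ab5 to G6 is 11 semitones, which makes it a major seventh; the second version is higher, so the direction is up.
Checking another pair — G#3 → F##4 — gives the same interval.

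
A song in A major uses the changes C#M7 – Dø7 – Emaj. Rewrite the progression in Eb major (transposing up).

GM7 Abø7 Bbmaj

A major up to Eb major is a diminished fifth; each chord root moves by that interval while the quality stays the same.
C#M7: root C# up a diminished fifth → G, giving GM7.
Dø7: root D up a diminished fifth → Ab, giving Abø7.
Emaj: root E up a diminished fifth → Bb, giving Bbmaj.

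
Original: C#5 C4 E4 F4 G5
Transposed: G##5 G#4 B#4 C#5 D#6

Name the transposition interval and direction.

up an augmented fifth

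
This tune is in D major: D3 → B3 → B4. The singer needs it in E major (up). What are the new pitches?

E3 C#4 C#5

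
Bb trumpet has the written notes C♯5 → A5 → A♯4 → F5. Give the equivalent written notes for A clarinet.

D5 Bb5 B4 Gb5

First find concert pitch: the Bb trumpet sounds a major second below written, so C♯5 A5 A♯4 F5 sounds B4 G5 G#4 Eb5.
Then write for A clarinet: it sounds a minor third below written, so the part must be a minor third above concert.
B4 → D5
G5 → Bb5
G#4 → B4
Eb5 → Gb5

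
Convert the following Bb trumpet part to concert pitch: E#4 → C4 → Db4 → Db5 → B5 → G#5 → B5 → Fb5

D#4 Bb3 Cb4 Cb5 A5 F#5 A5 Ebb5

Written C4 on the Bb trumpet sounds as Bb3, a major second lower; apply that shift to every note.
E#4 -> D#4
C4 -> Bb3
Db4 -> Cb4
Db5 -> Cb5
B5 -> A5
G#5 -> F#5
B5 -> A5
Fb5 -> Ebb5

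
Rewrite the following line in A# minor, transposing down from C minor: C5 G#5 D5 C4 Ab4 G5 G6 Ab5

A#4 E##5 B#4 A#3 F#4 E#5 E#6 F#5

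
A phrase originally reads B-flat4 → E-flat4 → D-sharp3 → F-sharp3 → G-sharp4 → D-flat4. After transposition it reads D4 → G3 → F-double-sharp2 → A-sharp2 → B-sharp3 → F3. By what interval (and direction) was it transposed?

down a minor sixth

Take the first pair: Bb4 → D4. B to D spans 6 letter names, so the interval is some kind of sixth.
D4 to Bb4 is 8 semitones, which makes it a minor sixth; the second version is lower, so the direction is down.
Checking another pair — Db4 → F3 — gives the same interval.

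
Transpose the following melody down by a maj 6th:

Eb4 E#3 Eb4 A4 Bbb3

Gb3 G#2 Gb3 C4 Dbb3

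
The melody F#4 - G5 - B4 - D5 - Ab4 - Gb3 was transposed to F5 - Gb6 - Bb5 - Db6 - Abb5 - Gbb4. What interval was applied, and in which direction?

Take the first pair: F#4 → F5. F to F spans 8 letter names, so the interval is some kind of octave.
F#4 to F5 is 11 semitones, which makes it a diminished octave; the second version is higher, so the direction is up.
Checking another pair — Gb3 → Gbb4 — gives the same interval.

up a diminished octave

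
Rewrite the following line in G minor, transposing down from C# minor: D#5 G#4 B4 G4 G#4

A4 D4 F4 Db4 D4

C# minor to G minor down is an augmented fourth, so every note moves down by that interval.
D#5 → A4
G#4 → D4
B4 → F4
G4 → Db4
G#4 → D4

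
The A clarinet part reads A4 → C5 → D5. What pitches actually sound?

F#4 A4 B4

Written C4 on the A clarinet sounds as A3, a minor third lower; apply that shift to every note.
A4 gives F#4
C5 gives A4
D5 gives B4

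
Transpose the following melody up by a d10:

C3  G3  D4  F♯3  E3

Ebb4 Bbb4 Fb5 Ab4 Gb4

C3 to Ebb4
G3 to Bbb4
D4 to Fb5
F#3 to Ab4
E3 to Gb4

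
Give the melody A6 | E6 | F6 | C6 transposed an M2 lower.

A6: a second down reaches G, and 2 semitones makes it G6.
A major second down from E6 gives D6.
F6: a second down reaches E, and 2 semitones makes it Eb6.
A major second down from C6 gives Bb5.

G6 D6 Eb6 Bb5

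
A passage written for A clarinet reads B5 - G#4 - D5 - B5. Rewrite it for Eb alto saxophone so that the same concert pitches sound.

E#6 C##5 G#5 E#6

First find concert pitch: the A clarinet sounds a minor third below written, so B5 G#4 D5 B5 sounds G#5 E#4 B4 G#5.
Then write for Eb alto saxophone: it sounds a major sixth below written, so the part must be a major sixth above concert.
G#5 → E#6
E#4 → C##5
B4 → G#5
G#5 → E#6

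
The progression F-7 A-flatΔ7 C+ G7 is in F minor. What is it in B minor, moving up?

B-7 DΔ7 F#+ C#7

F minor up to B minor is an augmented fourth; each chord root moves by that interval while the quality stays the same.
F-7: root F up an augmented fourth → B, giving B-7.
A-flatΔ7: root A-flat up an augmented fourth → D, giving DΔ7.
C+: root C up an augmented fourth → F#, giving F#+.
G7: root G up an augmented fourth → C#, giving C#7.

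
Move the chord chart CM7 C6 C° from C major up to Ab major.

C major up to Ab major is a minor sixth; each chord root moves by that interval while the quality stays the same.
CM7: root C up a minor sixth → Ab, giving AbM7.
C6: root C up a minor sixth → Ab, giving Ab6.
C°: root C up a minor sixth → Ab, giving Ab°.

AbM7 Ab6 Ab°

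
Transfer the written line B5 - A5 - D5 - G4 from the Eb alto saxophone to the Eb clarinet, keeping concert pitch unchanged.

First find concert pitch: the Eb alto saxophone sounds a major sixth below written, so B5 A5 D5 G4 sounds D5 C5 F4 Bb3.
Then write for Eb clarinet: it sounds a minor third above written, so the part must be a minor third below concert.
D5 → B4
C5 → A4
F4 → D4
Bb3 → G3

B4 A4 D4 G3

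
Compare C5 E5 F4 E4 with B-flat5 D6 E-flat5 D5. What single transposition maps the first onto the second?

From C5 to Bb5 is 7 letter names — a seventh of some quality.
C5 to Bb5 is 10 semitones, which makes it a minor seventh; the second version is higher, so the direction is up.
Checking another pair — E4 → D5 — gives the same interval.

up a minor seventh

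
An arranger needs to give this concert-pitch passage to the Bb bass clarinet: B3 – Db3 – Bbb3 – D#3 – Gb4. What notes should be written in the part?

C#5 Eb4 Cb5 E#4 Ab5

The Bb bass clarinet sounds a major ninth below written, so the written part must be a major ninth above concert — transpose each note up.
B3 gives C#5
Db3 gives Eb4
Bbb3 gives Cb5
D#3 gives E#4
Gb4 gives Ab5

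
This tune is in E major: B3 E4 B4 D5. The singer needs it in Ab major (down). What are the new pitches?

Eb3 Ab3 Eb4 Gb4

E major to Ab major down is an augmented fifth, so every note moves down by that interval.
B3 to Eb3
E4 to Ab3
B4 to Eb4
D5 to Gb4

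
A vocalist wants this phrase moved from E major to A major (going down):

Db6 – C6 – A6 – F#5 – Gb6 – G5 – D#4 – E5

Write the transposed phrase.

Gb5 F5 D6 B4 Cb6 C5 G#3 A4

E major to A major down is a perfect fifth, so every note moves down by that interval.
Db6 → Gb5
C6 → F5
A6 → D6
F#5 → B4
Gb6 → Cb6
G5 → C5
D#4 → G#3
E5 → A4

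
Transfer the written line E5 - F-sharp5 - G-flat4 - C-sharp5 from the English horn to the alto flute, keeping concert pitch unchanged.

D5 E5 Fb4 B4

First find concert pitch: the English horn sounds a perfect fifth below written, so E5 F-sharp5 G-flat4 C-sharp5 sounds A4 B4 Cb4 F#4.
Then write for alto flute: it sounds a perfect fourth below written, so the part must be a perfect fourth above concert.
A4 → D5
B4 → E5
Cb4 → Fb4
F#4 → B4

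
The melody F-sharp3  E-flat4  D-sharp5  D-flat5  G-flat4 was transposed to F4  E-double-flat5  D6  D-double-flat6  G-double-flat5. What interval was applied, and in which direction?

up a diminished octave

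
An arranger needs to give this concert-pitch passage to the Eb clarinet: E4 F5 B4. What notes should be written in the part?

The Eb clarinet sounds a minor third above written, so the written part must be a minor third below concert — transpose each note down.
E4 to C#4
F5 to D5
B4 to G#4

C#4 D5 G#4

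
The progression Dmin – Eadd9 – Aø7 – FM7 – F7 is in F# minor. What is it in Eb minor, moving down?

Cbmin Dbadd9 Gbø7 EbbM7 Ebb7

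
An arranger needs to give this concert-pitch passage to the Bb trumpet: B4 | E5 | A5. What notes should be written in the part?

C#5 F#5 B5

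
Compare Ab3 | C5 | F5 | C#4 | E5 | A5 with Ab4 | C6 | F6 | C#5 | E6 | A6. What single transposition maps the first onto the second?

up a perfect octave

From Ab3 to Ab4 is 8 letter names — an octave of some quality.
Ab3 to Ab4 is 12 semitones, which makes it a perfect octave; the second version is higher, so the direction is up.
Checking another pair — A5 → A6 — gives the same interval.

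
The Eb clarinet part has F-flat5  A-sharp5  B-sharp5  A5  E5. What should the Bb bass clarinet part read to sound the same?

Bbb6 D#7 E#7 D7 A6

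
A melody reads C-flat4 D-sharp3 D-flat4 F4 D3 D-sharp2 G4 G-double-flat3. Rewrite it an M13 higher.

Cb4 up a major thirteenth is Ab5.
D#3: a thirteenth up reaches B, and 21 semitones makes it B#4.
A major thirteenth up from Db4 gives Bb5.
A major thirteenth up from F4 gives D6.
D3 up a major thirteenth is B4.
D#2 up a major thirteenth is B#3.
G4 up a major thirteenth is E6.
Gbb3: a thirteenth up reaches E, and 21 semitones makes it Ebb5.

Ab5 B#4 Bb5 D6 B4 B#3 E6 Ebb5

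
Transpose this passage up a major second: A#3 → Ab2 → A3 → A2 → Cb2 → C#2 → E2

A major second up from A#3 gives B#3.
A major second up from Ab2 gives Bb2.
A3: a second up reaches B, and 2 semitones makes it B3.
A major second up from A2 gives B2.
A major second up from Cb2 gives Db2.
A major second up from C#2 gives D#2.
A major second up from E2 gives F#2.

B#3 Bb2 B3 B2 Db2 D#2 F#2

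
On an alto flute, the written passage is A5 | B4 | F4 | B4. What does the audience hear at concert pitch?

E5 F#4 C4 F#4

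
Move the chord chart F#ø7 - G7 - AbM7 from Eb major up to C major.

D#ø7 E7 FM7

Eb major up to C major is a major sixth; each chord root moves by that interval while the quality stays the same.
F#ø7: root F# up a major sixth → D#, giving D#ø7.
G7: root G up a major sixth → E, giving E7.
AbM7: root Ab up a major sixth → F, giving FM7.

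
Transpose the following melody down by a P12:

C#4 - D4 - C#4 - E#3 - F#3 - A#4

F#2 G2 F#2 A#1 B1 D#3

C#4: a twelfth down reaches F, and 19 semitones makes it F#2.
A perfect twelfth down from D4 gives G2.
A perfect twelfth down from C#4 gives F#2.
E#3 down a perfect twelfth is A#1.
A perfect twelfth down from F#3 gives B1.
A#4: a twelfth down reaches D, and 19 semitones makes it D#3.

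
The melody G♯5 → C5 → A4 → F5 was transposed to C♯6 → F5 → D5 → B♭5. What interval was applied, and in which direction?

up a perfect fourth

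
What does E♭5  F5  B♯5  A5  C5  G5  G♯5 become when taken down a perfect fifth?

Ab4 Bb4 E#5 D5 F4 C5 C#5

A perfect fifth down from Eb5 gives Ab4.
F5 down a perfect fifth is Bb4.
B#5: a fifth down reaches E, and 7 semitones makes it E#5.
A perfect fifth down from A5 gives D5.
C5 down a perfect fifth is F4.
A perfect fifth down from G5 gives C5.
A perfect fifth down from G#5 gives C#5.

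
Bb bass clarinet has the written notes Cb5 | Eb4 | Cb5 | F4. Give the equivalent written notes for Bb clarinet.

Cb4 Eb3 Cb4 F3

First find concert pitch: the Bb bass clarinet sounds a major ninth below written, so Cb5 Eb4 Cb5 F4 sounds Bbb3 Db3 Bbb3 Eb3.
Then write for Bb clarinet: it sounds a major second below written, so the part must be a major second above concert.
Bbb3 → Cb4
Db3 → Eb3
Bbb3 → Cb4
Eb3 → F3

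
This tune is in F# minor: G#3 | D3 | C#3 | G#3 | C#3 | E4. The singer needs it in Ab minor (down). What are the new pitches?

Bb2 Fb2 Eb2 Bb2 Eb2 Gb3

From F# down to Ab is an augmented sixth; apply that to each pitch.
G#3 → Bb2
D3 → Fb2
C#3 → Eb2
G#3 → Bb2
C#3 → Eb2
E4 → Gb3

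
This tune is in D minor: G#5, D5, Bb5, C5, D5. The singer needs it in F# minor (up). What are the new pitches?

From D up to F# is a major third; apply that to each pitch.
G#5 → B#5
D5 → F#5
Bb5 → D6
C5 → E5
D5 → F#5

B#5 F#5 D6 E5 F#5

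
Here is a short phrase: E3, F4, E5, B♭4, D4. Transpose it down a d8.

E#2 F#3 E#4 B3 D#3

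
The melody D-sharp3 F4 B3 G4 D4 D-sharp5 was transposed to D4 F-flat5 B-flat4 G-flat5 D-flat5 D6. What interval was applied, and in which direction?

From D#3 to D4 is 8 letter names — an octave of some quality.
D#3 to D4 is 11 semitones, which makes it a diminished octave; the second version is higher, so the direction is up.
Checking another pair — D#5 → D6 — gives the same interval.

up a diminished octave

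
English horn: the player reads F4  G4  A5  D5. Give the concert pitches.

Bb3 C4 D5 G4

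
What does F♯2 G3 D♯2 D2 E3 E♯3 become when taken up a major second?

G#2 A3 E#2 E2 F#3 F##3

F#2 becomes G#2
G3 becomes A3
D#2 becomes E#2
D2 becomes E2
E3 becomes F#3
E#3 becomes F##3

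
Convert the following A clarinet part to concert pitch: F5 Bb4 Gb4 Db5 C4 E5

D5 G4 Eb4 Bb4 A3 C#5

Written C4 on the A clarinet sounds as A3, a minor third lower; apply that shift to every note.
F5 to D5
Bb4 to G4
Gb4 to Eb4
Db5 to Bb4
C4 to A3
E5 to C#5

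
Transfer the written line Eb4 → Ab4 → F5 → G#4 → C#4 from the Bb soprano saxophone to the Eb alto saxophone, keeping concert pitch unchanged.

First find concert pitch: the Bb soprano saxophone sounds a major second below written, so Eb4 Ab4 F5 G#4 C#4 sounds Db4 Gb4 Eb5 F#4 B3.
Then write for Eb alto saxophone: it sounds a major sixth below written, so the part must be a major sixth above concert.
Db4 → Bb4
Gb4 → Eb5
Eb5 → C6
F#4 → D#5
B3 → G#4

Bb4 Eb5 C6 D#5 G#4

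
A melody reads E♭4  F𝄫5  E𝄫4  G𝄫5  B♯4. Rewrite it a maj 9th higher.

Eb4 gives F5
Fbb5 gives Gbb6
Ebb4 gives Fb5
Gbb5 gives Abb6
B#4 gives C##6

F5 Gbb6 Fb5 Abb6 C##6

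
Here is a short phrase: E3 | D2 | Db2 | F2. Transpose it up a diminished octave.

E3 gives Eb4
D2 gives Db3
Db2 gives Dbb3
F2 gives Fb3

Eb4 Db3 Dbb3 Fb3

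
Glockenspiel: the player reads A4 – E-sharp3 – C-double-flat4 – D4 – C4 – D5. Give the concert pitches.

Written C4 on the glockenspiel sounds as C6, a perfect fifteenth higher; apply that shift to every note.
A4 becomes A6
E#3 becomes E#5
Cbb4 becomes Cbb6
D4 becomes D6
C4 becomes C6
D5 becomes D7

A6 E#5 Cbb6 D6 C6 D7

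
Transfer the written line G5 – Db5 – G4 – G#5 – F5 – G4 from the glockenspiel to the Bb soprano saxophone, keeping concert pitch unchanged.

A7 Eb7 A6 A#7 G7 A6

First find concert pitch: the glockenspiel sounds a perfect fifteenth above written, so G5 Db5 G4 G#5 F5 G4 sounds G7 Db7 G6 G#7 F7 G6.
Then write for Bb soprano saxophone: it sounds a major second below written, so the part must be a major second above concert.
G7 → A7
Db7 → Eb7
G6 → A6
G#7 → A#7
F7 → G7
G6 → A6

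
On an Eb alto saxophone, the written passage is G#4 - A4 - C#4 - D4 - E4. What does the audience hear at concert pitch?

Written C4 on the Eb alto saxophone sounds as Eb3, a major sixth lower; apply that shift to every note.
G#4 becomes B3
A4 becomes C4
C#4 becomes E3
D4 becomes F3
E4 becomes G3

B3 C4 E3 F3 G3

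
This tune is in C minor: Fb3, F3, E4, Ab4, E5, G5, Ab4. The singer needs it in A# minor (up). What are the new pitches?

C minor to A# minor up is an augmented sixth, so every note moves up by that interval.
Fb3 -> D4
F3 -> D#4
E4 -> C##5
Ab4 -> F#5
E5 -> C##6
G5 -> E#6
Ab4 -> F#5

D4 D#4 C##5 F#5 C##6 E#6 F#5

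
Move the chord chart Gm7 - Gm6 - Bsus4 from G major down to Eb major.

Ebm7 Ebm6 Gsus4

G major down to Eb major is a major third; each chord root moves by that interval while the quality stays the same.
Gm7: root G down a major third → Eb, giving Ebm7.
Gm6: root G down a major third → Eb, giving Ebm6.
Bsus4: root B down a major third → G, giving Gsus4.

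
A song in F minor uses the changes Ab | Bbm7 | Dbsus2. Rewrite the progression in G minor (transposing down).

F minor down to G minor is a minor seventh; each chord root moves by that interval while the quality stays the same.
Ab: root Ab down a minor seventh → Bb, giving Bb.
Bbm7: root Bb down a minor seventh → C, giving Cm7.
Dbsus2: root Db down a minor seventh → Eb, giving Ebsus2.

Bb Cm7 Ebsus2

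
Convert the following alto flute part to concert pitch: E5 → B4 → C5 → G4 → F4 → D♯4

The alto flute sounds a perfect fourth below written, so transpose each written note down a perfect fourth.
E5 to B4
B4 to F#4
C5 to G4
G4 to D4
F4 to C4
D#4 to A#3

B4 F#4 G4 D4 C4 A#3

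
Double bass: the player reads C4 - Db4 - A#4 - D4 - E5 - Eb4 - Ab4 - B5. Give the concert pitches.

Written C4 on the double bass sounds as C3, a perfect octave lower; apply that shift to every note.
C4 → C3
Db4 → Db3
A#4 → A#3
D4 → D3
E5 → E4
Eb4 → Eb3
Ab4 → Ab3
B5 → B4

C3 Db3 A#3 D3 E4 Eb3 Ab3 B4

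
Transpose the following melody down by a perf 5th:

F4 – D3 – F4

Bb3 G2 Bb3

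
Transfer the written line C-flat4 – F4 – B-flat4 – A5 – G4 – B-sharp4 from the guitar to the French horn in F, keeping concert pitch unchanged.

First find concert pitch: the guitar sounds a perfect octave below written, so C-flat4 F4 B-flat4 A5 G4 B-sharp4 sounds Cb3 F3 Bb3 A4 G3 B#3.
Then write for French horn in F: it sounds a perfect fifth below written, so the part must be a perfect fifth above concert.
Cb3 → Gb3
F3 → C4
Bb3 → F4
A4 → E5
G3 → D4
B#3 → F##4

Gb3 C4 F4 E5 D4 F##4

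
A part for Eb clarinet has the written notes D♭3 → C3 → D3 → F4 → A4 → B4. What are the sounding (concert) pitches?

Fb3 Eb3 F3 Ab4 C5 D5

The Eb clarinet sounds a minor third above written, so transpose each written note up a minor third.
Db3 to Fb3
C3 to Eb3
D3 to F3
F4 to Ab4
A4 to C5
B4 to D5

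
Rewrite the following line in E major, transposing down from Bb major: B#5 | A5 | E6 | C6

E##5 D#5 A#5 F#5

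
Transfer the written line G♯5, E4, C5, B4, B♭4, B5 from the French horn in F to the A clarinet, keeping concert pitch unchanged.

First find concert pitch: the French horn in F sounds a perfect fifth below written, so G♯5 E4 C5 B4 B♭4 B5 sounds C#5 A3 F4 E4 Eb4 E5.
Then write for A clarinet: it sounds a minor third below written, so the part must be a minor third above concert.
C#5 → E5
A3 → C4
F4 → Ab4
E4 → G4
Eb4 → Gb4
E5 → G5

E5 C4 Ab4 G4 Gb4 G5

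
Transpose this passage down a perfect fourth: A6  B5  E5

E6 F#5 B4

A6 down a perfect fourth is E6.
A perfect fourth down from B5 gives F#5.
E5: a fourth down reaches B, and 5 semitones makes it B4.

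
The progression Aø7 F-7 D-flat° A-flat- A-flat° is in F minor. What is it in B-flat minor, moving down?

Dø7 Bb-7 Gb° Db- Db°

F minor down to B-flat minor is a perfect fifth; each chord root moves by that interval while the quality stays the same.
Aø7: root A down a perfect fifth → D, giving Dø7.
F-7: root F down a perfect fifth → Bb, giving Bb-7.
D-flat°: root D-flat down a perfect fifth → Gb, giving Gb°.
A-flat-: root A-flat down a perfect fifth → Db, giving Db-.
A-flat°: root A-flat down a perfect fifth → Db, giving Db°.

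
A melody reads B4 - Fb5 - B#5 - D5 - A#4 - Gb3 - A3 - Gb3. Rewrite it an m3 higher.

D5 Abb5 D#6 F5 C#5 Bbb3 C4 Bbb3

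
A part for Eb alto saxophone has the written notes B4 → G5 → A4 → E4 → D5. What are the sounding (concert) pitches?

Written C4 on the Eb alto saxophone sounds as Eb3, a major sixth lower; apply that shift to every note.
B4 to D4
G5 to Bb4
A4 to C4
E4 to G3
D5 to F4

D4 Bb4 C4 G3 F4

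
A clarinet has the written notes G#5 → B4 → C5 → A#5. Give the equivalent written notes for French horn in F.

B#5 D#5 E5 C##6

First find concert pitch: the A clarinet sounds a minor third below written, so G#5 B4 C5 A#5 sounds E#5 G#4 A4 F##5.
Then write for French horn in F: it sounds a perfect fifth below written, so the part must be a perfect fifth above concert.
E#5 → B#5
G#4 → D#5
A4 → E5
F##5 → C##6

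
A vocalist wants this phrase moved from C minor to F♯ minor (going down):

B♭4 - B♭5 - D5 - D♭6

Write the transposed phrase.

E4 E5 G#4 G5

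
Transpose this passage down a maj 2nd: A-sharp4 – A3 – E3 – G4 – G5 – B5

A#4: a second down reaches G, and 2 semitones makes it G#4.
A3 down a major second is G3.
E3: a second down reaches D, and 2 semitones makes it D3.
A major second down from G4 gives F4.
A major second down from G5 gives F5.
A major second down from B5 gives A5.

G#4 G3 D3 F4 F5 A5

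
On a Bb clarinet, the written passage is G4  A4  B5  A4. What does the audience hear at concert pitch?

F4 G4 A5 G4

The Bb clarinet sounds a major second below written, so transpose each written note down a major second.
G4 -> F4
A4 -> G4
B5 -> A5
A4 -> G4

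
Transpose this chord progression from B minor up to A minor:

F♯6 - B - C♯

E6 A B

B minor up to A minor is a minor seventh; each chord root moves by that interval while the quality stays the same.
F♯6: root F♯ up a minor seventh → E, giving E6.
B: root B up a minor seventh → A, giving A.
C♯: root C♯ up a minor seventh → B, giving B.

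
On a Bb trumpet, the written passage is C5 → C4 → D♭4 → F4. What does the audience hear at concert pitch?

Bb4 Bb3 Cb4 Eb4

The Bb trumpet sounds a major second below written, so transpose each written note down a major second.
C5 to Bb4
C4 to Bb3
Db4 to Cb4
F4 to Eb4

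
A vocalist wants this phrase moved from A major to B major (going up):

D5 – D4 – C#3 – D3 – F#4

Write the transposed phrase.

E5 E4 D#3 E3 G#4

From A up to B is a major second; apply that to each pitch.
D5 to E5
D4 to E4
C#3 to D#3
D3 to E3
F#4 to G#4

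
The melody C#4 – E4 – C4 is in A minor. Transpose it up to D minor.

F#4 A4 F4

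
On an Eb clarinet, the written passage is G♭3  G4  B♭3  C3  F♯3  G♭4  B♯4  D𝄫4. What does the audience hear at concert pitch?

The Eb clarinet sounds a minor third above written, so transpose each written note up a minor third.
Gb3 to Bbb3
G4 to Bb4
Bb3 to Db4
C3 to Eb3
F#3 to A3
Gb4 to Bbb4
B#4 to D#5
Dbb4 to Fbb4

Bbb3 Bb4 Db4 Eb3 A3 Bbb4 D#5 Fbb4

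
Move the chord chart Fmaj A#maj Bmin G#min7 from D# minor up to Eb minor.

Gbbmaj Bbmaj Cbmin Abmin7

D# minor up to Eb minor is a diminished second; each chord root moves by that interval while the quality stays the same.
Fmaj: root F up a diminished second → Gbb, giving Gbbmaj.
A#maj: root A# up a diminished second → Bb, giving Bbmaj.
Bmin: root B up a diminished second → Cb, giving Cbmin.
G#min7: root G# up a diminished second → Ab, giving Abmin7.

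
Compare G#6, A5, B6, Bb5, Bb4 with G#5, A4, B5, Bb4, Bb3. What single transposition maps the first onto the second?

down a perfect octave

Take the first pair: G#6 → G#5. G to G spans 8 letter names, so the interval is some kind of octave.
G#5 to G#6 is 12 semitones, which makes it a perfect octave; the second version is lower, so the direction is down.
Checking another pair — Bb4 → Bb3 — gives the same interval.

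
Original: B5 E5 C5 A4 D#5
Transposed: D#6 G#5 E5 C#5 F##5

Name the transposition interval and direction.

Take the first pair: B5 → D#6. B to D spans 3 letter names, so the interval is some kind of third.
B5 to D#6 is 4 semitones, which makes it a major third; the second version is higher, so the direction is up.
Checking another pair — D#5 → F##5 — gives the same interval.

up a major third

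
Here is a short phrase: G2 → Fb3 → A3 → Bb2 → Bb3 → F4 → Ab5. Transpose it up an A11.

C#4 Bb4 D#5 E4 E5 B5 D7

G2 gives C#4
Fb3 gives Bb4
A3 gives D#5
Bb2 gives E4
Bb3 gives E5
F4 gives B5
Ab5 gives D7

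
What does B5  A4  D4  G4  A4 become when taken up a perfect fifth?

B5 becomes F#6
A4 becomes E5
D4 becomes A4
G4 becomes D5
A4 becomes E5

F#6 E5 A4 D5 E5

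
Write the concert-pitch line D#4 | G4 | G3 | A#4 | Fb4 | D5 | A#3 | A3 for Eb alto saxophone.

B#4 E5 E4 F##5 Db5 B5 F##4 F#4

Written C4 sounds as Eb3 on the Eb alto saxophone, so concert pitches are written a major sixth up.
D#4 → B#4
G4 → E5
G3 → E4
A#4 → F##5
Fb4 → Db5
D5 → B5
A#3 → F##4
A3 → F#4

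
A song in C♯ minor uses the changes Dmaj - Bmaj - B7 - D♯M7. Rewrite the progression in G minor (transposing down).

Abmaj Fmaj F7 AM7

C♯ minor down to G minor is an augmented fourth; each chord root moves by that interval while the quality stays the same.
Dmaj: root D down an augmented fourth → Ab, giving Abmaj.
Bmaj: root B down an augmented fourth → F, giving Fmaj.
B7: root B down an augmented fourth → F, giving F7.
D♯M7: root D♯ down an augmented fourth → A, giving AM7.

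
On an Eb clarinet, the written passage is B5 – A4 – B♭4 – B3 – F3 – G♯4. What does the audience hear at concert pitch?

D6 C5 Db5 D4 Ab3 B4

The Eb clarinet sounds a minor third above written, so transpose each written note up a minor third.
B5 → D6
A4 → C5
Bb4 → Db5
B3 → D4
F3 → Ab3
G#4 → B4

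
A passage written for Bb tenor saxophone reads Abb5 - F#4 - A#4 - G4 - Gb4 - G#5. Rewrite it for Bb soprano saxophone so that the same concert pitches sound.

First find concert pitch: the Bb tenor saxophone sounds a major ninth below written, so Abb5 F#4 A#4 G4 Gb4 G#5 sounds Gbb4 E3 G#3 F3 Fb3 F#4.
Then write for Bb soprano saxophone: it sounds a major second below written, so the part must be a major second above concert.
Gbb4 → Abb4
E3 → F#3
G#3 → A#3
F3 → G3
Fb3 → Gb3
F#4 → G#4

Abb4 F#3 A#3 G3 Gb3 G#4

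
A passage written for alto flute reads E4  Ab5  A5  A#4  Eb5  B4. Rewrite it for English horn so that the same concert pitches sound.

First find concert pitch: the alto flute sounds a perfect fourth below written, so E4 Ab5 A5 A#4 Eb5 B4 sounds B3 Eb5 E5 E#4 Bb4 F#4.
Then write for English horn: it sounds a perfect fifth below written, so the part must be a perfect fifth above concert.
B3 → F#4
Eb5 → Bb5
E5 → B5
E#4 → B#4
Bb4 → F5
F#4 → C#5

F#4 Bb5 B5 B#4 F5 C#5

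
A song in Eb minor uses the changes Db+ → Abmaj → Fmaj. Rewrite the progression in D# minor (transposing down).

C#+ G#maj E#maj

Eb minor down to D# minor is a diminished second; each chord root moves by that interval while the quality stays the same.
Db+: root Db down a diminished second → C#, giving C#+.
Abmaj: root Ab down a diminished second → G#, giving G#maj.
Fmaj: root F down a diminished second → E#, giving E#maj.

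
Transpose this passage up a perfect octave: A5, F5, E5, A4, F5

A perfect octave up from A5 gives A6.
A perfect octave up from F5 gives F6.
E5 up a perfect octave is E6.
A4 up a perfect octave is A5.
A perfect octave up from F5 gives F6.

A6 F6 E6 A5 F6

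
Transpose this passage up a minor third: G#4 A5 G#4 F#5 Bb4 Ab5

B4 C6 B4 A5 Db5 Cb6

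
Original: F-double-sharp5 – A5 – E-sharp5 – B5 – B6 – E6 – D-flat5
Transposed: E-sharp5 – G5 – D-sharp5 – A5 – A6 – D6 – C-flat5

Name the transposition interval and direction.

down a major second

Take the first pair: F##5 → E#5. F to E spans 2 letter names, so the interval is some kind of second.
E#5 to F##5 is 2 semitones, which makes it a major second; the second version is lower, so the direction is down.
Checking another pair — Db5 → Cb5 — gives the same interval.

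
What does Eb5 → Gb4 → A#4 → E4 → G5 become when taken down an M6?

Gb4 Bbb3 C#4 G3 Bb4

A major sixth down from Eb5 gives Gb4.
A major sixth down from Gb4 gives Bbb3.
A#4 down a major sixth is C#4.
E4: a sixth down reaches G, and 9 semitones makes it G3.
G5: a sixth down reaches B, and 9 semitones makes it Bb4.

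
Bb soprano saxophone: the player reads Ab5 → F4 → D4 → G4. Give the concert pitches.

Gb5 Eb4 C4 F4

The Bb soprano saxophone sounds a major second below written, so transpose each written note down a major second.
Ab5 to Gb5
F4 to Eb4
D4 to C4
G4 to F4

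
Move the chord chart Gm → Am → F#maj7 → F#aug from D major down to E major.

Am Bm G#maj7 G#aug

D major down to E major is a minor seventh; each chord root moves by that interval while the quality stays the same.
Gm: root G down a minor seventh → A, giving Am.
Am: root A down a minor seventh → B, giving Bm.
F#maj7: root F# down a minor seventh → G#, giving G#maj7.
F#aug: root F# down a minor seventh → G#, giving G#aug.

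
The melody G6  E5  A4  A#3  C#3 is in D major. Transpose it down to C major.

D major to C major down is a major second, so every note moves down by that interval.
G6 gives F6
E5 gives D5
A4 gives G4
A#3 gives G#3
C#3 gives B2

F6 D5 G4 G#3 B2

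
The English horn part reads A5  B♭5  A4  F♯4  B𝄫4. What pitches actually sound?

The English horn sounds a perfect fifth below written, so transpose each written note down a perfect fifth.
A5 → D5
Bb5 → Eb5
A4 → D4
F#4 → B3
Bbb4 → Ebb4

D5 Eb5 D4 B3 Ebb4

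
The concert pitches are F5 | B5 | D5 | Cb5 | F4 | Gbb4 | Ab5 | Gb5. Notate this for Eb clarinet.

Written C4 sounds as Eb4 on the Eb clarinet, so concert pitches are written a minor third down.
F5 to D5
B5 to G#5
D5 to B4
Cb5 to Ab4
F4 to D4
Gbb4 to Ebb4
Ab5 to F5
Gb5 to Eb5

D5 G#5 B4 Ab4 D4 Ebb4 F5 Eb5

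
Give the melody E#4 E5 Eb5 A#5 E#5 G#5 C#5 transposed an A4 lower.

E#4 down an augmented fourth is B3.
An augmented fourth down from E5 gives Bb4.
An augmented fourth down from Eb5 gives Bbb4.
A#5: a fourth down reaches E, and 6 semitones makes it E5.
E#5 down an augmented fourth is B4.
An augmented fourth down from G#5 gives D5.
C#5: a fourth down reaches G, and 6 semitones makes it G4.

B3 Bb4 Bbb4 E5 B4 D5 G4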